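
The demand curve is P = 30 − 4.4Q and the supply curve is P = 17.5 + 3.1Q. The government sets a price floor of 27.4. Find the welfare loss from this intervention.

Competitive equilibrium: 30 − 4.4Q = 17.5 + 3.1Q → Q* = 1.6667, P* = 22.6667.
At the floor P = 27.4, quantity demanded = (30 − 27.4)/4.4 = 0.5909.
Sellers' marginal cost at Q' = 0.5909: 17.5 + 3.1·0.5909 = 19.3318.
ΔQ = 1.6667 − 0.5909 = 1.0758; wedge = 27.4 − 19.3318 = 8.0682.
Deadweight loss = ½ × 1.0758 × 8.0682 = 4.34.

4.34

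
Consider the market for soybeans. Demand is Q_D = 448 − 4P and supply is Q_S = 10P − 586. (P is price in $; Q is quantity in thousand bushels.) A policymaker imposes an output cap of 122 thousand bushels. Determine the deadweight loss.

$163.56 thousand

In inverse form: demand P = 112 − 0.25Q, supply P = 58.6 + 0.1Q.
Competitive equilibrium: 112 − 0.25Q = 58.6 + 0.1Q → Q* = 152.5714, P* = 73.8571.
At Q = 122: demand price = 112 − 0.25·122 = 81.5; supply price = 58.6 + 0.1·122 = 70.8.
ΔQ = 152.5714 − 122 = 30.5714; wedge = 81.5 − 70.8 = 10.7.
Welfare loss = ½ × 30.5714 × 10.7 = $163.56 thousand.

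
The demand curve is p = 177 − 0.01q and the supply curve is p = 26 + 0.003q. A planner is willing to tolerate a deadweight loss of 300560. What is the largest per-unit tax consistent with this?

Competitive equilibrium: 177 − 0.01q = 26 + 0.003q → q* = 11615.3846, p* = 60.8462.
A tax t gives Δq = t/0.013 and wedge t, so DWL = t²/0.026.
t²/0.026 = 300560 → t² = 7814.56 → t = 88.4.

88.4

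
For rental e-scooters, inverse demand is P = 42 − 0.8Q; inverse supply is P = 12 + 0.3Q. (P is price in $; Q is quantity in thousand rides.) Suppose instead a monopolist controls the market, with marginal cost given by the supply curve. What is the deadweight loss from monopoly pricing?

Competitive equilibrium: 42 − 0.8Q = 12 + 0.3Q → Q* = 27.2727, P* = 20.1818.
Marginal revenue: MR = 42 − 1.6Q. Set MR = MC: 42 − 1.6Q = 12 + 0.3Q → Q_m = 15.7895.
Price P_m = 42 − 0.8·15.7895 = 29.3684; MC(Q_m) = 12 + 0.3·15.7895 = 16.7369.
Competitive Q* = 27.2727, so ΔQ = 11.4832; wedge = 29.3684 − 16.7369 = 12.6315.
Welfare loss = ½ × 11.4832 × 12.6315 = $72.53 thousand.

$72.53 thousand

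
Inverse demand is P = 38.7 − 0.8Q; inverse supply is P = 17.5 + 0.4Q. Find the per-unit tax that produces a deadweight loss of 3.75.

Competitive equilibrium: 38.7 − 0.8Q = 17.5 + 0.4Q → Q* = 17.6667, P* = 24.5667.
A tax t gives ΔQ = t/1.2 and wedge t, so DWL = t²/2.4.
t²/2.4 = 3.75 → t² = 9 → t = 3.

3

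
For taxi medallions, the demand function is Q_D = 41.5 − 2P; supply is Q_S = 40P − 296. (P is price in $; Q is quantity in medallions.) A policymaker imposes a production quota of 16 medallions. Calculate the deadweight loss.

$23.34

In inverse form: demand P = 20.75 − 0.5Q, supply P = 7.4 + 0.025Q.
Competitive equilibrium: 20.75 − 0.5Q = 7.4 + 0.025Q → Q* = 25.4286, P* = 8.0357.
At Q = 16: demand price = 20.75 − 0.5·16 = 12.75; supply price = 7.4 + 0.025·16 = 7.8.
ΔQ = 25.4286 − 16 = 9.4286; wedge = 12.75 − 7.8 = 4.95.
The triangle = ½ × 9.4286 × 4.95 = $23.34.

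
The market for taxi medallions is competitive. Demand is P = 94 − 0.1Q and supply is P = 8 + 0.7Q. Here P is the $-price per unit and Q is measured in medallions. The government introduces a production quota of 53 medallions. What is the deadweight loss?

Competitive equilibrium: 94 − 0.1Q = 8 + 0.7Q → Q* = 107.5, P* = 83.25.
At Q = 53: demand price = 94 − 0.1·53 = 88.7; supply price = 8 + 0.7·53 = 45.1.
ΔQ = 107.5 − 53 = 54.5; wedge = 88.7 − 45.1 = 43.6.
DWL = ½ × 54.5 × 43.6 = $1188.10.

$1188.10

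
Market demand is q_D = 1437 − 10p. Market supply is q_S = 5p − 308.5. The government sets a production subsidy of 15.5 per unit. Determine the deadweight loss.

400.42

In inverse form: demand p = 143.7 − 0.1q, supply p = 61.7 + 0.2q.
Competitive equilibrium: 143.7 − 0.1q = 61.7 + 0.2q → q* = 273.3333, p* = 116.3667.
The subsidy lowers effective supply by 15.5: p = 46.2 + 0.2q.
New quantity: 143.7 − 0.1q = 46.2 + 0.2q → q' = 325.
Overproduction Δq = 325 − 273.3333 = 51.6667; wedge = subsidy = 15.5.
Welfare loss = ½ × 51.6667 × 15.5 = 400.42.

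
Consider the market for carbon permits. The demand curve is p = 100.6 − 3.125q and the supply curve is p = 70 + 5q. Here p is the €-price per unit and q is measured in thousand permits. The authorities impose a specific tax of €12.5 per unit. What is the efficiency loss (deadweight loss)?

€9.62 thousand

Competitive equilibrium: 100.6 − 3.125q = 70 + 5q → q* = 3.7662, p* = 88.8308.
With the tax, the buyer price exceeds the seller price by 12.5: (100.6 − 3.125q) − (70 + 5q) = 12.5 → q' = 2.2277.
Δq = 3.7662 − 2.2277 = 1.5385; the wedge equals the tax, 12.5.
DWL = ½ × 1.5385 × 12.5 = €9.62 thousand.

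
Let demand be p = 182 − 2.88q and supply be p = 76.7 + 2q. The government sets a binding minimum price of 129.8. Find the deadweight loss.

29.09

Competitive equilibrium: 182 − 2.88q = 76.7 + 2q → q* = 21.5779, p* = 119.8557.
At the floor p = 129.8, quantity demanded = (182 − 129.8)/2.88 = 18.125.
Sellers' marginal cost at q' = 18.125: 76.7 + 2·18.125 = 112.95.
Δq = 21.5779 − 18.125 = 3.4529; wedge = 129.8 − 112.95 = 16.85.
Welfare loss = ½ × 3.4529 × 16.85 = 29.09.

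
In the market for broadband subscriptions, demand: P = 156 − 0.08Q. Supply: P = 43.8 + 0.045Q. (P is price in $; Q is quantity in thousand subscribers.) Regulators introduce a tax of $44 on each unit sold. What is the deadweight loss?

$7744 thousand

Competitive equilibrium: 156 − 0.08Q = 43.8 + 0.045Q → Q* = 897.6, P* = 84.192.
With the tax, the buyer price exceeds the seller price by 44: (156 − 0.08Q) − (43.8 + 0.045Q) = 44 → Q' = 545.6.
ΔQ = 897.6 − 545.6 = 352; the wedge equals the tax, 44.
DWL = ½ × 352 × 44 = $7744 thousand.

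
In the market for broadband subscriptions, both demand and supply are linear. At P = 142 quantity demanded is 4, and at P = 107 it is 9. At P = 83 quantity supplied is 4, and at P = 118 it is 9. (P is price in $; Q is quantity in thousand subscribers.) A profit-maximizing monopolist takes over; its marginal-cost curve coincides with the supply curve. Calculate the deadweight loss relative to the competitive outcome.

Demand slope = (107 − 142)/(9 − 4) = −7, so P = 170 − 7Q.
Supply slope = (118 − 83)/(9 − 4) = 7, so P = 55 + 7Q.
Competitive equilibrium: 170 − 7Q = 55 + 7Q → Q* = 8.2143, P* = 112.5.
Marginal revenue: MR = 170 − 14Q. Set MR = MC: 170 − 14Q = 55 + 7Q → Q_m = 5.4762.
Price P_m = 170 − 7·5.4762 = 131.6666; MC(Q_m) = 55 + 7·5.4762 = 93.3334.
Competitive Q* = 8.2143, so ΔQ = 2.7381; wedge = 131.6666 − 93.3334 = 38.3332.
DWL = ½ × 2.7381 × 38.3332 = $52.48 thousand.

$52.48 thousand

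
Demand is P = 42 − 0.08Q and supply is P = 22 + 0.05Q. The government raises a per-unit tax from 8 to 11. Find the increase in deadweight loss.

Competitive equilibrium: 42 − 0.08Q = 22 + 0.05Q → Q* = 153.8462, P* = 29.6923.
For a per-unit tax t: ΔQ = t/0.13, so DWL = ½·t·(t/0.13) = t²/0.26.
At t = 8: DWL = 246.154. At t = 11: DWL = 465.385.
Increase = 465.385 − 246.154 = 219.23.

219.23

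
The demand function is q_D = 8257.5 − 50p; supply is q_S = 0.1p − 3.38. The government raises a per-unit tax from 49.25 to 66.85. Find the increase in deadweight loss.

101.96

In inverse form: demand p = 165.15 − 0.02q, supply p = 33.8 + 10q.
Competitive equilibrium: 165.15 − 0.02q = 33.8 + 10q → q* = 13.1088, p* = 164.8878.
For a per-unit tax t: Δq = t/10.02, so DWL = ½·t·(t/10.02) = t²/20.04.
At t = 49.25: DWL = 121.036. At t = 66.85: DWL = 223.
Increase = 223 − 121.036 = 101.96.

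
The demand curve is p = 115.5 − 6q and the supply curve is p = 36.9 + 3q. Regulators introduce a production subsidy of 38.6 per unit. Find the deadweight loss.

Competitive equilibrium: 115.5 − 6q = 36.9 + 3q → q* = 8.7333, p* = 63.1.
The subsidy lowers effective supply by 38.6: p = 3q − 1.7.
New quantity: 115.5 − 6q = 3q − 1.7 → q' = 13.0222.
Overproduction Δq = 13.0222 − 8.7333 = 4.2889; wedge = subsidy = 38.6.
Deadweight loss = ½ × 4.2889 × 38.6 = 82.78.

82.78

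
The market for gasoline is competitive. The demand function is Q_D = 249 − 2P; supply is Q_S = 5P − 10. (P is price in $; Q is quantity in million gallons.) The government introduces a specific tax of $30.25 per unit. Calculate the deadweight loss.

$653.62 million

In inverse form: demand P = 124.5 − 0.5Q, supply P = 2 + 0.2Q.
Competitive equilibrium: 124.5 − 0.5Q = 2 + 0.2Q → Q* = 175, P* = 37.
With the tax, the buyer price exceeds the seller price by 30.25: (124.5 − 0.5Q) − (2 + 0.2Q) = 30.25 → Q' = 131.7857.
ΔQ = 175 − 131.7857 = 43.2143; the wedge equals the tax, 30.25.
DWL = ½ × 43.2143 × 30.25 = $653.62 million.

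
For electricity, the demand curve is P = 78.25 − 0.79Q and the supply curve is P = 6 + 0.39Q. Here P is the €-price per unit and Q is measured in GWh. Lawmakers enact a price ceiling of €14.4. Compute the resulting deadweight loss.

Competitive equilibrium: 78.25 − 0.79Q = 6 + 0.39Q → Q* = 61.2288, P* = 29.8792.
At the ceiling P = 14.4, quantity supplied = (14.4 − 6)/0.39 = 21.5385.
Willingness to pay at Q' = 21.5385: 78.25 − 0.79·21.5385 = 61.2346.
ΔQ = 61.2288 − 21.5385 = 39.6903; wedge = 61.2346 − 14.4 = 46.8346.
The triangle = ½ × 39.6903 × 46.8346 = €929.44.

€929.44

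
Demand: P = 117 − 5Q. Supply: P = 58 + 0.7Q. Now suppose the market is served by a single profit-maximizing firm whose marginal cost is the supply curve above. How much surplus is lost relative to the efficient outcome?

Competitive equilibrium: 117 − 5Q = 58 + 0.7Q → Q* = 10.3509, P* = 65.2456.
Marginal revenue: MR = 117 − 10Q. Set MR = MC: 117 − 10Q = 58 + 0.7Q → Q_m = 5.514.
Price P_m = 117 − 5·5.514 = 89.43; MC(Q_m) = 58 + 0.7·5.514 = 61.8598.
Competitive Q* = 10.3509, so ΔQ = 4.8369; wedge = 89.43 − 61.8598 = 27.5702.
The triangle = ½ × 4.8369 × 27.5702 = 66.68.

66.68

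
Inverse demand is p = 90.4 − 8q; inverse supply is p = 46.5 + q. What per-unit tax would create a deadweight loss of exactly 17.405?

Competitive equilibrium: 90.4 − 8q = 46.5 + q → q* = 4.8778, p* = 51.3778.
A tax t gives Δq = t/9 and wedge t, so DWL = t²/18.
t²/18 = 17.405 → t² = 313.29 → t = 17.7.

17.7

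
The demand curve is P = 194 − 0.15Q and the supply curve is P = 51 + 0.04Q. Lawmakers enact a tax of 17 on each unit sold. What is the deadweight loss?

Competitive equilibrium: 194 − 0.15Q = 51 + 0.04Q → Q* = 752.6316, P* = 81.1053.
With the tax, the buyer price exceeds the seller price by 17: (194 − 0.15Q) − (51 + 0.04Q) = 17 → Q' = 663.1579.
ΔQ = 752.6316 − 663.1579 = 89.4737; the wedge equals the tax, 17.
Deadweight loss = ½ × 89.4737 × 17 = 760.53.

760.53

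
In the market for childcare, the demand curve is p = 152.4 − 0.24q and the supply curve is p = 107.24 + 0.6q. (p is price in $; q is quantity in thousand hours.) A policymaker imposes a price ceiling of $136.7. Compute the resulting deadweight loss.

$9.13 thousand

Competitive equilibrium: 152.4 − 0.24q = 107.24 + 0.6q → q* = 53.7619, p* = 139.4971.
At the ceiling p = 136.7, quantity supplied = (136.7 − 107.24)/0.6 = 49.1.
Willingness to pay at q' = 49.1: 152.4 − 0.24·49.1 = 140.616.
Δq = 53.7619 − 49.1 = 4.6619; wedge = 140.616 − 136.7 = 3.916.
The triangle = ½ × 4.6619 × 3.916 = $9.13 thousand.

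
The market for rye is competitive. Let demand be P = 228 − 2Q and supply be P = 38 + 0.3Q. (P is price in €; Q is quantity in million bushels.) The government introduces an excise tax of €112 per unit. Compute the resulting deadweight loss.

Competitive equilibrium: 228 − 2Q = 38 + 0.3Q → Q* = 82.6087, P* = 62.7826.
With the tax, the buyer price exceeds the seller price by 112: (228 − 2Q) − (38 + 0.3Q) = 112 → Q' = 33.913.
ΔQ = 82.6087 − 33.913 = 48.6957; the wedge equals the tax, 112.
The triangle = ½ × 48.6957 × 112 = €2726.96 million.

€2726.96 million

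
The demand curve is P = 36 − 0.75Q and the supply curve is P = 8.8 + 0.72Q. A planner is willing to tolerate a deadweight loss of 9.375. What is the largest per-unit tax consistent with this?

5.25

Competitive equilibrium: 36 − 0.75Q = 8.8 + 0.72Q → Q* = 18.5034, P* = 22.1224.
A tax t gives ΔQ = t/1.47 and wedge t, so DWL = t²/2.94.
t²/2.94 = 9.375 → t² = 27.5625 → t = 5.25.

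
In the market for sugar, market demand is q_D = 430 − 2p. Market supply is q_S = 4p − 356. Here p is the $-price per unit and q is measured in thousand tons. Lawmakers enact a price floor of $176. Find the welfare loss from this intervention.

$3037.50 thousand

In inverse form: demand p = 215 − 0.5q, supply p = 89 + 0.25q.
Competitive equilibrium: 215 − 0.5q = 89 + 0.25q → q* = 168, p* = 131.
At the floor p = 176, quantity demanded = (215 − 176)/0.5 = 78.
Sellers' marginal cost at q' = 78: 89 + 0.25·78 = 108.5.
Δq = 168 − 78 = 90; wedge = 176 − 108.5 = 67.5.
DWL = ½ × 90 × 67.5 = $3037.50 thousand.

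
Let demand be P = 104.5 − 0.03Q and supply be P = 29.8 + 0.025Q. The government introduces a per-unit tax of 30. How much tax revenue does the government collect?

24381.82

Competitive equilibrium: 104.5 − 0.03Q = 29.8 + 0.025Q → Q* = 1358.1818, P* = 63.7545.
With the tax, the buyer price exceeds the seller price by 30: (104.5 − 0.03Q) − (29.8 + 0.025Q) = 30 → Q' = 812.7273.
Tax revenue = 30 × 812.7273 = 24381.82.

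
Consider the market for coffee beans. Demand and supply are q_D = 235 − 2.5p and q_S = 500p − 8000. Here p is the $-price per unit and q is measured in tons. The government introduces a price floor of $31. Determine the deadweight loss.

$268.22

In inverse form: demand p = 94 − 0.4q, supply p = 16 + 0.002q.
Competitive equilibrium: 94 − 0.4q = 16 + 0.002q → q* = 194.0299, p* = 16.3881.
At the floor p = 31, quantity demanded = (94 − 31)/0.4 = 157.5.
Sellers' marginal cost at q' = 157.5: 16 + 0.002·157.5 = 16.315.
Δq = 194.0299 − 157.5 = 36.5299; wedge = 31 − 16.315 = 14.685.
Welfare loss = ½ × 36.5299 × 14.685 = $268.22.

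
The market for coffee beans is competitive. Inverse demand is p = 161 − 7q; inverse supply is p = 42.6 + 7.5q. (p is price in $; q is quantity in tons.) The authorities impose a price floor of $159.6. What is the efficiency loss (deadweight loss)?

Competitive equilibrium: 161 − 7q = 42.6 + 7.5q → q* = 8.1655, p* = 103.8414.
At the floor p = 159.6, quantity demanded = (161 − 159.6)/7 = 0.2.
Sellers' marginal cost at q' = 0.2: 42.6 + 7.5·0.2 = 44.1.
Δq = 8.1655 − 0.2 = 7.9655; wedge = 159.6 − 44.1 = 115.5.
Welfare loss = ½ × 7.9655 × 115.5 = $460.01.

$460.01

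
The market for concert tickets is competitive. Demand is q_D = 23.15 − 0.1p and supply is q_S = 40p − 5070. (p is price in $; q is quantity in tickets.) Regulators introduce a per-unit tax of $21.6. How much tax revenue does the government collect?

$179.16

In inverse form: demand p = 231.5 − 10q, supply p = 126.75 + 0.025q.
Competitive equilibrium: 231.5 − 10q = 126.75 + 0.025q → q* = 10.4489, p* = 127.0112.
With the tax, the buyer price exceeds the seller price by 21.6: (231.5 − 10q) − (126.75 + 0.025q) = 21.6 → q' = 8.2943.
Tax revenue = 21.6 × 8.2943 = $179.16.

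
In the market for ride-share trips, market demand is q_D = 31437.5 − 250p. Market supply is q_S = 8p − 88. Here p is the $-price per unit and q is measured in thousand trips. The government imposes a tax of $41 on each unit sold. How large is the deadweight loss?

$6515.50 thousand

In inverse form: demand p = 125.75 − 0.004q, supply p = 11 + 0.125q.
Competitive equilibrium: 125.75 − 0.004q = 11 + 0.125q → q* = 889.5349, p* = 122.1919.
With the tax, the buyer price exceeds the seller price by 41: (125.75 − 0.004q) − (11 + 0.125q) = 41 → q' = 571.7054.
Δq = 889.5349 − 571.7054 = 317.8295; the wedge equals the tax, 41.
DWL = ½ × 317.8295 × 41 = $6515.50 thousand.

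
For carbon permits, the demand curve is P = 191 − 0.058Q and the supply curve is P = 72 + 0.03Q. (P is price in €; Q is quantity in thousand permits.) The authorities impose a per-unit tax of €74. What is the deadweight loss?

Competitive equilibrium: 191 − 0.058Q = 72 + 0.03Q → Q* = 1352.2727, P* = 112.5682.
With the tax, the buyer price exceeds the seller price by 74: (191 − 0.058Q) − (72 + 0.03Q) = 74 → Q' = 511.3636.
ΔQ = 1352.2727 − 511.3636 = 840.9091; the wedge equals the tax, 74.
Deadweight loss = ½ × 840.9091 × 74 = €31113.64 thousand.

€31113.64 thousand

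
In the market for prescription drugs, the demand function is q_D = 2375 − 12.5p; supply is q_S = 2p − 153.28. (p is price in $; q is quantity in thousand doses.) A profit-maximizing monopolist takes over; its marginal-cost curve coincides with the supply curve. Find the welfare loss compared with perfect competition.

$162.76 thousand

In inverse form: demand p = 190 − 0.08q, supply p = 76.64 + 0.5q.
Competitive equilibrium: 190 − 0.08q = 76.64 + 0.5q → q* = 195.4483, p* = 174.3641.
Marginal revenue: MR = 190 − 0.16q. Set MR = MC: 190 − 0.16q = 76.64 + 0.5q → q_m = 171.7576.
Price p_m = 190 − 0.08·171.7576 = 176.2594; MC(q_m) = 76.64 + 0.5·171.7576 = 162.5188.
Competitive q* = 195.4483, so Δq = 23.6907; wedge = 176.2594 − 162.5188 = 13.7406.
Deadweight loss = ½ × 23.6907 × 13.7406 = $162.76 thousand.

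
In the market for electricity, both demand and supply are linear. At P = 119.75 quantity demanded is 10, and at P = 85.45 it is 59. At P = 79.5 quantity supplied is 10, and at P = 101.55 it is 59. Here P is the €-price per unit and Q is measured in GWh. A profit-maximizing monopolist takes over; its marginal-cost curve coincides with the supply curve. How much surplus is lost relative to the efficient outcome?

€166.70

Demand slope = (85.45 − 119.75)/(59 − 10) = −0.7, so P = 126.75 − 0.7Q.
Supply slope = (101.55 − 79.5)/(59 − 10) = 0.45, so P = 75 + 0.45Q.
Competitive equilibrium: 126.75 − 0.7Q = 75 + 0.45Q → Q* = 45, P* = 95.25.
Marginal revenue: MR = 126.75 − 1.4Q. Set MR = MC: 126.75 − 1.4Q = 75 + 0.45Q → Q_m = 27.973.
Price P_m = 126.75 − 0.7·27.973 = 107.1689; MC(Q_m) = 75 + 0.45·27.973 = 87.5879.
Competitive Q* = 45, so ΔQ = 17.027; wedge = 107.1689 − 87.5879 = 19.581.
Deadweight loss = ½ × 17.027 × 19.581 = €166.70.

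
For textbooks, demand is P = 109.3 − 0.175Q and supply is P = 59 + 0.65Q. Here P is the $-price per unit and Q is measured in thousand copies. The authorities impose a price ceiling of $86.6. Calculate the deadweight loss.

$141.30 thousand

Competitive equilibrium: 109.3 − 0.175Q = 59 + 0.65Q → Q* = 60.9697, P* = 98.6303.
At the ceiling P = 86.6, quantity supplied = (86.6 − 59)/0.65 = 42.4615.
Willingness to pay at Q' = 42.4615: 109.3 − 0.175·42.4615 = 101.8692.
ΔQ = 60.9697 − 42.4615 = 18.5082; wedge = 101.8692 − 86.6 = 15.2692.
The triangle = ½ × 18.5082 × 15.2692 = $141.30 thousand.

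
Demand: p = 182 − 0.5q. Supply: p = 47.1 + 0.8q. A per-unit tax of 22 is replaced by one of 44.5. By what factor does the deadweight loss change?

Competitive equilibrium: 182 − 0.5q = 47.1 + 0.8q → q* = 103.7692, p* = 130.1154.
For a per-unit tax t: Δq = t/1.3, so DWL = ½·t·(t/1.3) = t²/2.6.
At t = 22: DWL = 186.154. At t = 44.5: DWL = 761.635.
Ratio = (44.5/22)² = 4.091.

4.091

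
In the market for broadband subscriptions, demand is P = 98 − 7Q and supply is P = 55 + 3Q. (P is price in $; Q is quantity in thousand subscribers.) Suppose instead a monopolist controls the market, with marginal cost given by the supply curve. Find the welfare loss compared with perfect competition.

$15.67 thousand

Competitive equilibrium: 98 − 7Q = 55 + 3Q → Q* = 4.3, P* = 67.9.
Marginal revenue: MR = 98 − 14Q. Set MR = MC: 98 − 14Q = 55 + 3Q → Q_m = 2.52941.
Price P_m = 98 − 7·2.52941 = 80.29413; MC(Q_m) = 55 + 3·2.52941 = 62.58823.
Competitive Q* = 4.3, so ΔQ = 1.77059; wedge = 80.29413 − 62.58823 = 17.7059.
Welfare loss = ½ × 1.77059 × 17.7059 = $15.67 thousand.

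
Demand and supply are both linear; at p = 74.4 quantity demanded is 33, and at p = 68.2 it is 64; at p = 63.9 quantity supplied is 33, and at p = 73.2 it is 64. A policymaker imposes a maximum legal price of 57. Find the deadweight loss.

484

Demand slope = (68.2 − 74.4)/(64 − 33) = −0.2, so p = 81 − 0.2q.
Supply slope = (73.2 − 63.9)/(64 − 33) = 0.3, so p = 54 + 0.3q.
Competitive equilibrium: 81 − 0.2q = 54 + 0.3q → q* = 54, p* = 70.2.
At the ceiling p = 57, quantity supplied = (57 − 54)/0.3 = 10.
Willingness to pay at q' = 10: 81 − 0.2·10 = 79.
Δq = 54 − 10 = 44; wedge = 79 − 57 = 22.
The triangle = ½ × 44 × 22 = 484.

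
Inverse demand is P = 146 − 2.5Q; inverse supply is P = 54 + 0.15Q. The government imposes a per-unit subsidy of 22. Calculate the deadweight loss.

91.32

Competitive equilibrium: 146 − 2.5Q = 54 + 0.15Q → Q* = 34.717, P* = 59.2075.
The subsidy lowers effective supply by 22: P = 32 + 0.15Q.
New quantity: 146 − 2.5Q = 32 + 0.15Q → Q' = 43.0189.
Overproduction ΔQ = 43.0189 − 34.717 = 8.3019; wedge = subsidy = 22.
Welfare loss = ½ × 8.3019 × 22 = 91.32.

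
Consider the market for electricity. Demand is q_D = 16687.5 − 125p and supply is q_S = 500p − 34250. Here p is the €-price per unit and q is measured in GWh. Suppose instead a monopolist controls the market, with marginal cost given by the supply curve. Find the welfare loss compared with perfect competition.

In inverse form: demand p = 133.5 − 0.008q, supply p = 68.5 + 0.002q.
Competitive equilibrium: 133.5 − 0.008q = 68.5 + 0.002q → q* = 6500, p* = 81.5.
Marginal revenue: MR = 133.5 − 0.016q. Set MR = MC: 133.5 − 0.016q = 68.5 + 0.002q → q_m = 3611.11111.
Price p_m = 133.5 − 0.008·3611.11111 = 104.61111; MC(q_m) = 68.5 + 0.002·3611.11111 = 75.72222.
Competitive q* = 6500, so Δq = 2888.88889; wedge = 104.61111 − 75.72222 = 28.88889.
Deadweight loss = ½ × 2888.88889 × 28.88889 = €41728.40.

€41728.40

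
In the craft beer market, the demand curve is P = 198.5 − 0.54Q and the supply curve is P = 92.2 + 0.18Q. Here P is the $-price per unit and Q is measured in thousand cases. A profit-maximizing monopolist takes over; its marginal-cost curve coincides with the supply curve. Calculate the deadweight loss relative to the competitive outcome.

$1441.29 thousand

Competitive equilibrium: 198.5 − 0.54Q = 92.2 + 0.18Q → Q* = 147.6389, P* = 118.775.
Marginal revenue: MR = 198.5 − 1.08Q. Set MR = MC: 198.5 − 1.08Q = 92.2 + 0.18Q → Q_m = 84.3651.
Price P_m = 198.5 − 0.54·84.3651 = 152.9428; MC(Q_m) = 92.2 + 0.18·84.3651 = 107.3857.
Competitive Q* = 147.6389, so ΔQ = 63.2738; wedge = 152.9428 − 107.3857 = 45.5571.
Welfare loss = ½ × 63.2738 × 45.5571 = $1441.29 thousand.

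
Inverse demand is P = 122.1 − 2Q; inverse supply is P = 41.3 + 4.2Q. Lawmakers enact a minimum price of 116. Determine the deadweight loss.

Competitive equilibrium: 122.1 − 2Q = 41.3 + 4.2Q → Q* = 13.0323, P* = 96.0355.
At the floor P = 116, quantity demanded = (122.1 − 116)/2 = 3.05.
Sellers' marginal cost at Q' = 3.05: 41.3 + 4.2·3.05 = 54.11.
ΔQ = 13.0323 − 3.05 = 9.9823; wedge = 116 − 54.11 = 61.89.
Deadweight loss = ½ × 9.9823 × 61.89 = 308.90.

308.90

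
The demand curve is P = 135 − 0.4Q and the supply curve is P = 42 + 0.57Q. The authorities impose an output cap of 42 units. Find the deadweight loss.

Competitive equilibrium: 135 − 0.4Q = 42 + 0.57Q → Q* = 95.8763, P* = 96.6495.
At Q = 42: demand price = 135 − 0.4·42 = 118.2; supply price = 42 + 0.57·42 = 65.94.
ΔQ = 95.8763 − 42 = 53.8763; wedge = 118.2 − 65.94 = 52.26.
Welfare loss = ½ × 53.8763 × 52.26 = 1407.79.

1407.79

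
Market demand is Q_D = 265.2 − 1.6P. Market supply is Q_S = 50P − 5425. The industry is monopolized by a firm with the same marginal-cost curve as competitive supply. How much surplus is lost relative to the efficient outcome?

615.34

In inverse form: demand P = 165.75 − 0.625Q, supply P = 108.5 + 0.02Q.
Competitive equilibrium: 165.75 − 0.625Q = 108.5 + 0.02Q → Q* = 88.7597, P* = 110.2752.
Marginal revenue: MR = 165.75 − 1.25Q. Set MR = MC: 165.75 − 1.25Q = 108.5 + 0.02Q → Q_m = 45.0787.
Price P_m = 165.75 − 0.625·45.0787 = 137.5758; MC(Q_m) = 108.5 + 0.02·45.0787 = 109.4016.
Competitive Q* = 88.7597, so ΔQ = 43.681; wedge = 137.5758 − 109.4016 = 28.1742.
Deadweight loss = ½ × 43.681 × 28.1742 = 615.34.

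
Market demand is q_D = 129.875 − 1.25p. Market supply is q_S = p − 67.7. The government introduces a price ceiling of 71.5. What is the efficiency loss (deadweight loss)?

239.45

In inverse form: demand p = 103.9 − 0.8q, supply p = 67.7 + q.
Competitive equilibrium: 103.9 − 0.8q = 67.7 + q → q* = 20.1111, p* = 87.8111.
At the ceiling p = 71.5, quantity supplied = (71.5 − 67.7)/1 = 3.8.
Willingness to pay at q' = 3.8: 103.9 − 0.8·3.8 = 100.86.
Δq = 20.1111 − 3.8 = 16.3111; wedge = 100.86 − 71.5 = 29.36.
The triangle = ½ × 16.3111 × 29.36 = 239.45.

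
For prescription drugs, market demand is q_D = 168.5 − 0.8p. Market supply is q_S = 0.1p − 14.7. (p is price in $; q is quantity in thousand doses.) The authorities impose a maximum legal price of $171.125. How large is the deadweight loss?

$59.16 thousand

In inverse form: demand p = 210.625 − 1.25q, supply p = 147 + 10q.
Competitive equilibrium: 210.625 − 1.25q = 147 + 10q → q* = 5.6556, p* = 203.5556.
At the ceiling p = 171.125, quantity supplied = (171.125 − 147)/10 = 2.4125.
Willingness to pay at q' = 2.4125: 210.625 − 1.25·2.4125 = 207.6094.
Δq = 5.6556 − 2.4125 = 3.2431; wedge = 207.6094 − 171.125 = 36.4844.
Welfare loss = ½ × 3.2431 × 36.4844 = $59.16 thousand.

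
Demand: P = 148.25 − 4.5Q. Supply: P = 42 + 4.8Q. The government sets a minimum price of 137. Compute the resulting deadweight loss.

Competitive equilibrium: 148.25 − 4.5Q = 42 + 4.8Q → Q* = 11.4247, P* = 96.8387.
At the floor P = 137, quantity demanded = (148.25 − 137)/4.5 = 2.5.
Sellers' marginal cost at Q' = 2.5: 42 + 4.8·2.5 = 54.
ΔQ = 11.4247 − 2.5 = 8.9247; wedge = 137 − 54 = 83.
Welfare loss = ½ × 8.9247 × 83 = 370.38.

370.38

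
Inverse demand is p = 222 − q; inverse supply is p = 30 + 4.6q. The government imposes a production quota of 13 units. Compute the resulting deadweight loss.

Competitive equilibrium: 222 − q = 30 + 4.6q → q* = 34.2857, p* = 187.7143.
At q = 13: demand price = 222 − 1·13 = 209; supply price = 30 + 4.6·13 = 89.8.
Δq = 34.2857 − 13 = 21.2857; wedge = 209 − 89.8 = 119.2.
Deadweight loss = ½ × 21.2857 × 119.2 = 1268.63.

1268.63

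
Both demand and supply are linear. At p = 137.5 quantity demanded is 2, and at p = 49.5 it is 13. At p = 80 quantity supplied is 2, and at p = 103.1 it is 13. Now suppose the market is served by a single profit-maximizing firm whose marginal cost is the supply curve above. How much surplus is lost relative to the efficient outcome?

58.39

Demand slope = (49.5 − 137.5)/(13 − 2) = −8, so p = 153.5 − 8q.
Supply slope = (103.1 − 80)/(13 − 2) = 2.1, so p = 75.8 + 2.1q.
Competitive equilibrium: 153.5 − 8q = 75.8 + 2.1q → q* = 7.6931, p* = 91.9554.
Marginal revenue: MR = 153.5 − 16q. Set MR = MC: 153.5 − 16q = 75.8 + 2.1q → q_m = 4.2928.
Price p_m = 153.5 − 8·4.2928 = 119.1576; MC(q_m) = 75.8 + 2.1·4.2928 = 84.8149.
Competitive q* = 7.6931, so Δq = 3.4003; wedge = 119.1576 − 84.8149 = 34.3427.
Welfare loss = ½ × 3.4003 × 34.3427 = 58.39.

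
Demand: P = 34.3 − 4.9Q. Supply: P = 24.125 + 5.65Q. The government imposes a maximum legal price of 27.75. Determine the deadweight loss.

0.55

Competitive equilibrium: 34.3 − 4.9Q = 24.125 + 5.65Q → Q* = 0.9645, P* = 29.5742.
At the ceiling P = 27.75, quantity supplied = (27.75 − 24.125)/5.65 = 0.6416.
Willingness to pay at Q' = 0.6416: 34.3 − 4.9·0.6416 = 31.1562.
ΔQ = 0.9645 − 0.6416 = 0.3229; wedge = 31.1562 − 27.75 = 3.4062.
Welfare loss = ½ × 0.3229 × 3.4062 = 0.55.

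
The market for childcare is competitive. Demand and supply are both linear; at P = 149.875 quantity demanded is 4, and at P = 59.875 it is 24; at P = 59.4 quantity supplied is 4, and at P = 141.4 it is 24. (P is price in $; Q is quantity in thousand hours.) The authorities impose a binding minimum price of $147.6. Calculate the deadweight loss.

$431.27 thousand

Demand slope = (59.875 − 149.875)/(24 − 4) = −4.5, so P = 167.875 − 4.5Q.
Supply slope = (141.4 − 59.4)/(24 − 4) = 4.1, so P = 43 + 4.1Q.
Competitive equilibrium: 167.875 − 4.5Q = 43 + 4.1Q → Q* = 14.5203, P* = 102.5334.
At the floor P = 147.6, quantity demanded = (167.875 − 147.6)/4.5 = 4.5056.
Sellers' marginal cost at Q' = 4.5056: 43 + 4.1·4.5056 = 61.473.
ΔQ = 14.5203 − 4.5056 = 10.0147; wedge = 147.6 − 61.473 = 86.127.
Welfare loss = ½ × 10.0147 × 86.127 = $431.27 thousand.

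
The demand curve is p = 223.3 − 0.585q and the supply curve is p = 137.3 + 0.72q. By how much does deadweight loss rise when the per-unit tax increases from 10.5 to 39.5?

Competitive equilibrium: 223.3 − 0.585q = 137.3 + 0.72q → q* = 65.9004, p* = 184.7483.
For a per-unit tax t: Δq = t/1.305, so DWL = ½·t·(t/1.305) = t²/2.61.
At t = 10.5: DWL = 42.241. At t = 39.5: DWL = 597.797.
Increase = 597.797 − 42.241 = 555.56.

555.56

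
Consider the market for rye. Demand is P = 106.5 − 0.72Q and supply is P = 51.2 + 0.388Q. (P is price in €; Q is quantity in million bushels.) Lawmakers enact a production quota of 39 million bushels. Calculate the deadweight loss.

€65.94 million

Competitive equilibrium: 106.5 − 0.72Q = 51.2 + 0.388Q → Q* = 49.9097, P* = 70.565.
At Q = 39: demand price = 106.5 − 0.72·39 = 78.42; supply price = 51.2 + 0.388·39 = 66.332.
ΔQ = 49.9097 − 39 = 10.9097; wedge = 78.42 − 66.332 = 12.088.
DWL = ½ × 10.9097 × 12.088 = €65.94 million.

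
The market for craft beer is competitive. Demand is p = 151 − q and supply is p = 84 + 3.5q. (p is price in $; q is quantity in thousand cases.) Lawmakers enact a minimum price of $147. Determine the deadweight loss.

$266.78 thousand

Competitive equilibrium: 151 − q = 84 + 3.5q → q* = 14.8889, p* = 136.1111.
At the floor p = 147, quantity demanded = (151 − 147)/1 = 4.
Sellers' marginal cost at q' = 4: 84 + 3.5·4 = 98.
Δq = 14.8889 − 4 = 10.8889; wedge = 147 − 98 = 49.
Deadweight loss = ½ × 10.8889 × 49 = $266.78 thousand.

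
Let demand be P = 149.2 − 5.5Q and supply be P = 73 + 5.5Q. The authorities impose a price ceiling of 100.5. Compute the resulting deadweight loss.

Competitive equilibrium: 149.2 − 5.5Q = 73 + 5.5Q → Q* = 6.9273, P* = 111.1.
At the ceiling P = 100.5, quantity supplied = (100.5 − 73)/5.5 = 5.
Willingness to pay at Q' = 5: 149.2 − 5.5·5 = 121.7.
ΔQ = 6.9273 − 5 = 1.9273; wedge = 121.7 − 100.5 = 21.2.
Deadweight loss = ½ × 1.9273 × 21.2 = 20.43.

20.43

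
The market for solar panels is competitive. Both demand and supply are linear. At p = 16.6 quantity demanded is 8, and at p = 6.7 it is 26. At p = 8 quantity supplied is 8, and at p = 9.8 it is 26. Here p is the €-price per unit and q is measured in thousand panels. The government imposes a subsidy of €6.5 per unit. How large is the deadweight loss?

Demand slope = (6.7 − 16.6)/(26 − 8) = −0.55, so p = 21 − 0.55q.
Supply slope = (9.8 − 8)/(26 − 8) = 0.1, so p = 7.2 + 0.1q.
Competitive equilibrium: 21 − 0.55q = 7.2 + 0.1q → q* = 21.2308, p* = 9.3231.
The subsidy lowers effective supply by 6.5: p = 0.7 + 0.1q.
New quantity: 21 − 0.55q = 0.7 + 0.1q → q' = 31.2308.
Overproduction Δq = 31.2308 − 21.2308 = 10; wedge = subsidy = 6.5.
The triangle = ½ × 10 × 6.5 = €32.50 thousand.

€32.50 thousand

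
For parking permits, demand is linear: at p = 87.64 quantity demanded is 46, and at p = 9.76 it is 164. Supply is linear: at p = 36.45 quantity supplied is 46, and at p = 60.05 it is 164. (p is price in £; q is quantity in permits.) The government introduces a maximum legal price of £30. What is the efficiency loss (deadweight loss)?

Demand slope = (9.76 − 87.64)/(164 − 46) = −0.66, so p = 118 − 0.66q.
Supply slope = (60.05 − 36.45)/(164 − 46) = 0.2, so p = 27.25 + 0.2q.
Competitive equilibrium: 118 − 0.66q = 27.25 + 0.2q → q* = 105.5233, p* = 48.3547.
At the ceiling p = 30, quantity supplied = (30 − 27.25)/0.2 = 13.75.
Willingness to pay at q' = 13.75: 118 − 0.66·13.75 = 108.925.
Δq = 105.5233 − 13.75 = 91.7733; wedge = 108.925 − 30 = 78.925.
Deadweight loss = ½ × 91.7733 × 78.925 = £3621.60.

£3621.60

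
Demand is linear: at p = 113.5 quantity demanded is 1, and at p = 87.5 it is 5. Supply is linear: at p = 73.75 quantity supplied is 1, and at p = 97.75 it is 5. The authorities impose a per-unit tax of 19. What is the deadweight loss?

Demand slope = (87.5 − 113.5)/(5 − 1) = −6.5, so p = 120 − 6.5q.
Supply slope = (97.75 − 73.75)/(5 − 1) = 6, so p = 67.75 + 6q.
Competitive equilibrium: 120 − 6.5q = 67.75 + 6q → q* = 4.18, p* = 92.83.
With the tax, the buyer price exceeds the seller price by 19: (120 − 6.5q) − (67.75 + 6q) = 19 → q' = 2.66.
Δq = 4.18 − 2.66 = 1.52; the wedge equals the tax, 19.
DWL = ½ × 1.52 × 19 = 14.44.

14.44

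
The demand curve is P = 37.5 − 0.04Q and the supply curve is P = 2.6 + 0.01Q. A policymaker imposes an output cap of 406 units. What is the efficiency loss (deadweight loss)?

Competitive equilibrium: 37.5 − 0.04Q = 2.6 + 0.01Q → Q* = 698, P* = 9.58.
At Q = 406: demand price = 37.5 − 0.04·406 = 21.26; supply price = 2.6 + 0.01·406 = 6.66.
ΔQ = 698 − 406 = 292; wedge = 21.26 − 6.66 = 14.6.
Deadweight loss = ½ × 292 × 14.6 = 2131.60.

2131.60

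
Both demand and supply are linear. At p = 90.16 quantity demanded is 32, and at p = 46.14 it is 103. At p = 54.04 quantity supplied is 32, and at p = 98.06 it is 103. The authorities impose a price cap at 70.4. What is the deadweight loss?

4.66

Demand slope = (46.14 − 90.16)/(103 − 32) = −0.62, so p = 110 − 0.62q.
Supply slope = (98.06 − 54.04)/(103 − 32) = 0.62, so p = 34.2 + 0.62q.
Competitive equilibrium: 110 − 0.62q = 34.2 + 0.62q → q* = 61.129, p* = 72.1.
At the ceiling p = 70.4, quantity supplied = (70.4 − 34.2)/0.62 = 58.3871.
Willingness to pay at q' = 58.3871: 110 − 0.62·58.3871 = 73.8.
Δq = 61.129 − 58.3871 = 2.7419; wedge = 73.8 − 70.4 = 3.4.
DWL = ½ × 2.7419 × 3.4 = 4.66.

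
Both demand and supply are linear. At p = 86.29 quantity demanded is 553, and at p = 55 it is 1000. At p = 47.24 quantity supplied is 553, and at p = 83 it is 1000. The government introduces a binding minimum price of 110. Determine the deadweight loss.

26914.35

Demand slope = (55 − 86.29)/(1000 − 553) = −0.07, so p = 125 − 0.07q.
Supply slope = (83 − 47.24)/(1000 − 553) = 0.08, so p = 3 + 0.08q.
Competitive equilibrium: 125 − 0.07q = 3 + 0.08q → q* = 813.33333, p* = 68.06667.
At the floor p = 110, quantity demanded = (125 − 110)/0.07 = 214.28571.
Sellers' marginal cost at q' = 214.28571: 3 + 0.08·214.28571 = 20.14286.
Δq = 813.33333 − 214.28571 = 599.04762; wedge = 110 − 20.14286 = 89.85714.
The triangle = ½ × 599.04762 × 89.85714 = 26914.35.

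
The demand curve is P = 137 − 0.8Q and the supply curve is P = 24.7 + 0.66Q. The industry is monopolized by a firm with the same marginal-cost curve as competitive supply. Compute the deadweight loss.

541.18

Competitive equilibrium: 137 − 0.8Q = 24.7 + 0.66Q → Q* = 76.9178, P* = 75.4658.
Marginal revenue: MR = 137 − 1.6Q. Set MR = MC: 137 − 1.6Q = 24.7 + 0.66Q → Q_m = 49.6903.
Price P_m = 137 − 0.8·49.6903 = 97.2478; MC(Q_m) = 24.7 + 0.66·49.6903 = 57.4956.
Competitive Q* = 76.9178, so ΔQ = 27.2275; wedge = 97.2478 − 57.4956 = 39.7522.
Welfare loss = ½ × 27.2275 × 39.7522 = 541.18.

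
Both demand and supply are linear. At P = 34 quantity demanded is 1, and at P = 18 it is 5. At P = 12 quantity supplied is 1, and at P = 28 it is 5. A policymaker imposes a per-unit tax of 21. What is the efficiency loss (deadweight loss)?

27.56

Demand slope = (18 − 34)/(5 − 1) = −4, so P = 38 − 4Q.
Supply slope = (28 − 12)/(5 − 1) = 4, so P = 8 + 4Q.
Competitive equilibrium: 38 − 4Q = 8 + 4Q → Q* = 3.75, P* = 23.
With the tax, the buyer price exceeds the seller price by 21: (38 − 4Q) − (8 + 4Q) = 21 → Q' = 1.125.
ΔQ = 3.75 − 1.125 = 2.625; the wedge equals the tax, 21.
Deadweight loss = ½ × 2.625 × 21 = 27.56.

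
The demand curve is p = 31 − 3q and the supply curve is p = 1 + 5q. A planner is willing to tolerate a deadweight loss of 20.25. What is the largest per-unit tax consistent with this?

Competitive equilibrium: 31 − 3q = 1 + 5q → q* = 3.75, p* = 19.75.
A tax t gives Δq = t/8 and wedge t, so DWL = t²/16.
t²/16 = 20.25 → t² = 324 → t = 18.

18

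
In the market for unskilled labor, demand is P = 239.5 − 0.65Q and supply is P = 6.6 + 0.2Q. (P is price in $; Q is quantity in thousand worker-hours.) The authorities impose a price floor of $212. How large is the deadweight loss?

Competitive equilibrium: 239.5 − 0.65Q = 6.6 + 0.2Q → Q* = 274, P* = 61.4.
At the floor P = 212, quantity demanded = (239.5 − 212)/0.65 = 42.30769.
Sellers' marginal cost at Q' = 42.30769: 6.6 + 0.2·42.30769 = 15.06154.
ΔQ = 274 − 42.30769 = 231.69231; wedge = 212 − 15.06154 = 196.93846.
Deadweight loss = ½ × 231.69231 × 196.93846 = $22814.56 thousand.

$22814.56 thousand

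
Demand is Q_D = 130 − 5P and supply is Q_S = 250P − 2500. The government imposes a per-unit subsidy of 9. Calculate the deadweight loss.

198.53

In inverse form: demand P = 26 − 0.2Q, supply P = 10 + 0.004Q.
Competitive equilibrium: 26 − 0.2Q = 10 + 0.004Q → Q* = 78.4314, P* = 10.3137.
The subsidy lowers effective supply by 9: P = 1 + 0.004Q.
New quantity: 26 − 0.2Q = 1 + 0.004Q → Q' = 122.549.
Overproduction ΔQ = 122.549 − 78.4314 = 44.1176; wedge = subsidy = 9.
Welfare loss = ½ × 44.1176 × 9 = 198.53.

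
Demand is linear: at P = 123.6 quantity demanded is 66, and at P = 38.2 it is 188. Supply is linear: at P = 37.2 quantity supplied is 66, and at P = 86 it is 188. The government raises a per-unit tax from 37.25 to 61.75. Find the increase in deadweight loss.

Demand slope = (38.2 − 123.6)/(188 − 66) = −0.7, so P = 169.8 − 0.7Q.
Supply slope = (86 − 37.2)/(188 − 66) = 0.4, so P = 10.8 + 0.4Q.
Competitive equilibrium: 169.8 − 0.7Q = 10.8 + 0.4Q → Q* = 144.5455, P* = 68.6182.
For a per-unit tax t: ΔQ = t/1.1, so DWL = ½·t·(t/1.1) = t²/2.2.
At t = 37.25: DWL = 630.71. At t = 61.75: DWL = 1733.21.
Increase = 1733.21 − 630.71 = 1102.50.

1102.50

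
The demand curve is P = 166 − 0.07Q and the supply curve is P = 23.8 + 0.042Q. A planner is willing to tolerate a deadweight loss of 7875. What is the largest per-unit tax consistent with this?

Competitive equilibrium: 166 − 0.07Q = 23.8 + 0.042Q → Q* = 1269.6429, P* = 77.125.
A tax t gives ΔQ = t/0.112 and wedge t, so DWL = t²/0.224.
t²/0.224 = 7875 → t² = 1764 → t = 42.

42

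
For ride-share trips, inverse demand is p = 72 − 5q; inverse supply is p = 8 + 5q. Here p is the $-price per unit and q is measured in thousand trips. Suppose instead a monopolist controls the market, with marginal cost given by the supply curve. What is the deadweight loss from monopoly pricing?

Competitive equilibrium: 72 − 5q = 8 + 5q → q* = 6.4, p* = 40.
Marginal revenue: MR = 72 − 10q. Set MR = MC: 72 − 10q = 8 + 5q → q_m = 4.26667.
Price p_m = 72 − 5·4.26667 = 50.66665; MC(q_m) = 8 + 5·4.26667 = 29.33335.
Competitive q* = 6.4, so Δq = 2.13333; wedge = 50.66665 − 29.33335 = 21.3333.
Deadweight loss = ½ × 2.13333 × 21.3333 = $22.76 thousand.

$22.76 thousand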